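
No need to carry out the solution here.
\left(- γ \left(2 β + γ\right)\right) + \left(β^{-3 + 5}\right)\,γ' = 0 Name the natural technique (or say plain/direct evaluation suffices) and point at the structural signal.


Method: the homogeneous substitution — scaling β and γ together leaves the slope fixed — it depends only on γ/β, so substitute the ratio. This doubles as a Bernoulli equation in the unknown as written; the homogeneous route needs no setup at all.


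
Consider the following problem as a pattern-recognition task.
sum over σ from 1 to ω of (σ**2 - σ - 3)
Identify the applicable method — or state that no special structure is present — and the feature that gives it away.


Technique: no special technique — nothing telescopes and nothing is geometric; polynomial terms in σ sum term by term.


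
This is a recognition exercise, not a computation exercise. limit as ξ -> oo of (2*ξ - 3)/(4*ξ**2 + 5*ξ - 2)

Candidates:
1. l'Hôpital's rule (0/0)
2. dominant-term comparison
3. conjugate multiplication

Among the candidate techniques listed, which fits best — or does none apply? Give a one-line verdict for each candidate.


Best approach: dominant-term comparison — growth-rate triage: the leading powers of ξ decide the limit, everything else is noise.
- l'Hôpital's rule (0/0): as a single quotient the expression runs to ∞/∞ at the limit point — an at-infinity form of the rule would apply, though the leading-growth comparison is the direct reading.
- dominant-term comparison — a fit — the right tool for this form.
- conjugate multiplication: rationalization has no target — no divergent radical difference appears.


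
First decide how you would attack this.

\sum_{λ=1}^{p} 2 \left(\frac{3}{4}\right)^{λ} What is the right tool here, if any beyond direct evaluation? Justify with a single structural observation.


Verdict: the geometric series formula — consecutive terms stand in a fixed index-free ratio — the geometric sum formula closes it.


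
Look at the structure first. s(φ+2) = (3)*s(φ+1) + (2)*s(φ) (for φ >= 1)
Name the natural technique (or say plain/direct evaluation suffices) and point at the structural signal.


Technique: the characteristic-root method — try a geometric ansatz r^φ: constant coefficients turn the recurrence into one polynomial equation in r.


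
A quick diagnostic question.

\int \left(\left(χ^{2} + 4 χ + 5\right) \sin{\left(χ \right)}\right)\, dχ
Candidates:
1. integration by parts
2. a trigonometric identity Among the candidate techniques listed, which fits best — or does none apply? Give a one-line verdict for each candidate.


Verdict: integration by parts — differentiate χ^{2} + 4 χ + 5, integrate \sin{\left(χ \right)}: each pass lowers the polynomial degree, so parts terminates.
- integration by parts: a fit — the right tool for this form.
- a trigonometric identity: there is no trigonometric structure whose rewriting would simplify the integrand.


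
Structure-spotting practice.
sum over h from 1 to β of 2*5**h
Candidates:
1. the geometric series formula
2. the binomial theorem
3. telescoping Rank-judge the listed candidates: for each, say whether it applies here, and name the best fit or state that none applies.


Technique: the geometric series formula — each term is 5 times the previous one, so the geometric-series formula applies directly.
- the geometric series formula — yes, a natural case for it.
- the binomial theorem: the terms lack the binomial-coefficient-weighted complementary-power pattern of an expansion.
- telescoping: as presented, consecutive terms share no shifted copy to cancel against — no rewrite is on display to change that.


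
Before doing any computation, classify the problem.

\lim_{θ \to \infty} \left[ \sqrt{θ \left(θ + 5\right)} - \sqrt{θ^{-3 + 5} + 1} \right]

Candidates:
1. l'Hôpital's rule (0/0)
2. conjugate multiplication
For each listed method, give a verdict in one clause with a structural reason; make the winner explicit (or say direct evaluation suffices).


Best approach: conjugate multiplication — infinity minus infinity with a radical in play — multiply by the conjugate so the divergences of \sqrt{θ \left(θ + 5\right)} and \sqrt{θ^{-3 + 5} + 1} annihilate.
- l'Hôpital's rule (0/0) — substitution produces ∞ − ∞ rather than a vanishing quotient; the rule needs a 0/0 ratio to act on.
- conjugate multiplication — a fit — the right tool for this form.


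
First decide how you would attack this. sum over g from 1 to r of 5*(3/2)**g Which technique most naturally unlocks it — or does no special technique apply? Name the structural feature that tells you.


Diagnosis: the geometric series formula — each summand is the previous one scaled by 3/2; that constant multiplier is itself the geometric structure.


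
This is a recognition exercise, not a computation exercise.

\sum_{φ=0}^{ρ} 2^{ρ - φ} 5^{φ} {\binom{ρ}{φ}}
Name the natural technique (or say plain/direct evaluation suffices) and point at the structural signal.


Technique: the binomial theorem — {\binom{ρ}{φ}} weighting matched powers of 5 and 2 is the expanded form of (5 + 2)^ρ — fold it back up.


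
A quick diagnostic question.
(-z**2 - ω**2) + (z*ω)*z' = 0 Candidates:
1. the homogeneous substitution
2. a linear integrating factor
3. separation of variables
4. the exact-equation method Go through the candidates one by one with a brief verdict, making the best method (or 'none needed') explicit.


Method: the homogeneous substitution — the slope's numerator and denominator have matching total degree, so it depends only on z/ω and the ratio substitution collapses it. A Bernoulli rewrite works here as the equation stands — the homogeneous substitution is the more immediate reading.
- the homogeneous substitution — applies; the problem has the shape this method handles.
- a linear integrating factor — a nonlinear term in the unknown puts this outside the integrating-factor template.
- separation of variables: no division isolates the independent variable from the unknown.
- the exact-equation method: no potential function has this form as its differential, as written.


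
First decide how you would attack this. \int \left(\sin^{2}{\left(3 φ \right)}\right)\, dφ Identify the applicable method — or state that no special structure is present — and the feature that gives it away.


Diagnosis: a trigonometric identity — the even exponent on \sin^{2}{\left(3 φ \right)} signals one move: rewrite via cos of the doubled angle.


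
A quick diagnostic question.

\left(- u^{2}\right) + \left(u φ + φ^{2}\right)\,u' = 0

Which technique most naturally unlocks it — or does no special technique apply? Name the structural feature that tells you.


Method: the homogeneous substitution — scaling φ and u together leaves the slope fixed — it depends only on u/φ, so substitute the ratio. Rewriting — with the variables' roles exchanged where the shape demands it — would expose a Bernoulli structure too; the homogeneous substitution simply reads the degrees directly.


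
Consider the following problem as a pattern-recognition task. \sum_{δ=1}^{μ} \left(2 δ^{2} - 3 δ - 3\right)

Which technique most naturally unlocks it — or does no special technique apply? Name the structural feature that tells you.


Best approach: no special technique — constant-multiple powers of δ with no cancellation partners and no common ratio — use the standard power-sum formulas.


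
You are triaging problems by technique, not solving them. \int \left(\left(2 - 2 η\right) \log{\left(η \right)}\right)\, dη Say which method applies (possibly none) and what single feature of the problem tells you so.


Method: integration by parts — the logarithm \log{\left(η \right)} has no power-rule antiderivative to read off directly, but its derivative is algebraic — so differentiate \log{\left(η \right)} and integrate the polynomial factor 2 - 2 η.


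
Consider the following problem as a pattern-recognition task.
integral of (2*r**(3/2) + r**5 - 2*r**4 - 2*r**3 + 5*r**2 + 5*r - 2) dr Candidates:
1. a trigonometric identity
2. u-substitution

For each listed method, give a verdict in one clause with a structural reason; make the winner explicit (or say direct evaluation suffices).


Verdict: no special technique — scan for structure and find none: constant multiples of powers of r, integrate directly.
- a trigonometric identity: there is no trigonometric structure at all — the integrand carries no sine or cosine to rewrite.
- u-substitution — no subexpression of the integrand pairs with its own derivative as a factor — individual terms may offer their own substitutions, but any change of variable covering the whole integral would have to be constructed from outside the expression.


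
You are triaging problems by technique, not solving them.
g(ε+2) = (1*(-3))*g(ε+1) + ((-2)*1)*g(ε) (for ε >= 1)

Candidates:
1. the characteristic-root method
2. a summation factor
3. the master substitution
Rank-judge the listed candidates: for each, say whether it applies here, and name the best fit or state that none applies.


Verdict: the characteristic-root method — shift-invariance with fixed coefficients calls for exponential trials; the characteristic polynomial finds every r^ε.
- the characteristic-root method — applicable, and directly so.
- a summation factor: the recurrence reaches back more than one step, outside the first-order family a summation factor normalizes.
- the master substitution: the recursive argument is a shift of the index, not a fixed fraction of it.


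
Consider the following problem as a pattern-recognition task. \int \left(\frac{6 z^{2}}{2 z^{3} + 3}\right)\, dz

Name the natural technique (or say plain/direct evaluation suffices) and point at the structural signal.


Technique: u-substitution — structure check: outer function, inner expression 2 z^{3} + 3, inner derivative as a factor — the classic u = 2 z^{3} + 3 pattern.


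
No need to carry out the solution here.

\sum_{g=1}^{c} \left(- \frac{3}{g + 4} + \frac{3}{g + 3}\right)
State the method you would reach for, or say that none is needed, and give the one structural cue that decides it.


Verdict: telescoping — this sum is a zipper: each term contributes \frac{3}{g + 3} and removes the next index's value, which the following term puts back, closing term by term.


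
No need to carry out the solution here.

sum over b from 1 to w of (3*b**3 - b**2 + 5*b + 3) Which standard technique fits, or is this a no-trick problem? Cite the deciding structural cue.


Method: no special technique — no cancellation, no constant ratio, no binomial weights — just polynomial terms summed directly.


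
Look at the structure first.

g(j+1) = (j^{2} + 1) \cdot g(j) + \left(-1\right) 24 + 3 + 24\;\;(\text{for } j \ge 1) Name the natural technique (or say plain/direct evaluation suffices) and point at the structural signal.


Best approach: a summation factor — because the multiplier j^{2} + 1 is index-dependent, divide through by its running product and sum the resulting differences.


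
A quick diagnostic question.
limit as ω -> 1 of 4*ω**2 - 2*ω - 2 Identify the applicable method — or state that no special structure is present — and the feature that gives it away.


Method: no special technique — no denominator vanishes and nothing blows up at 1: direct substitution is the whole computation.


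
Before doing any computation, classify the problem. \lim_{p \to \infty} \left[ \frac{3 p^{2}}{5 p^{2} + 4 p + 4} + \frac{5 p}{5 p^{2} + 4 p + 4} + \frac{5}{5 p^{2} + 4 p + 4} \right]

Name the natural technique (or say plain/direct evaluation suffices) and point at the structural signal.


Technique: dominant-term comparison — growth-rate triage: the leading powers of p decide the limit, everything else is noise. l'Hôpital's at-infinity variant applies to the expression viewed as a single quotient; the leading-term comparison is the direct route.


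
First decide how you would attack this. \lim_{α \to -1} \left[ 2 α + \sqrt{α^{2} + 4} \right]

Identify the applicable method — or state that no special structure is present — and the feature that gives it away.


Verdict: no special technique — nothing blocks direct substitution at -1: plug in and finish.


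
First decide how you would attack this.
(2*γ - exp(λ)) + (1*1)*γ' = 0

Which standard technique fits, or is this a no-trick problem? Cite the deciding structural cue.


Verdict: a linear integrating factor — linear in the unknown with genuine forcing: multiply through by the exponential of the integrated coefficient and the left side closes into one derivative.


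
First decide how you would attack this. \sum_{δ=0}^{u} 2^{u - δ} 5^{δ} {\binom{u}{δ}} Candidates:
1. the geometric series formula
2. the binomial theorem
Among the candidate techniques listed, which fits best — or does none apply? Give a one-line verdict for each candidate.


Verdict: the binomial theorem — {\binom{u}{δ}} weighting matched powers of 5 and 2 is the expanded form of (5 + 2)^u — fold it back up.
- the geometric series formula: no single multiplier carries one term to the next throughout the sum.
- the binomial theorem: applies; the problem has the shape this method handles.


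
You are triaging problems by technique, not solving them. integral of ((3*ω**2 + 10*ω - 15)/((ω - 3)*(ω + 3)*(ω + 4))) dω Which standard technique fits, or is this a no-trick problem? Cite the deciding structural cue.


Technique: partial fractions — a proper rational integrand whose denominator splits into simpler factors — decompose into partial fractions first.


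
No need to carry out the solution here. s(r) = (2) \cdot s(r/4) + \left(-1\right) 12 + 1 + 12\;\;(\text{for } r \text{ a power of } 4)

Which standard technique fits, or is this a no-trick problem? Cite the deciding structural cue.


Best approach: the master substitution — the argument shrinks by the factor 4, so measure the index on a logarithmic scale and the recursion becomes a shift.


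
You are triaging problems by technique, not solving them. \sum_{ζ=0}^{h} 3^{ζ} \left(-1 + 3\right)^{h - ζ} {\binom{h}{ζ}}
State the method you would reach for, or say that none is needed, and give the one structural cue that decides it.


Verdict: the binomial theorem — {\binom{h}{ζ}} weighting matched powers of 3 and (-1 + 3) is the expanded form of (3 + (-1 + 3))^h — fold it back up.


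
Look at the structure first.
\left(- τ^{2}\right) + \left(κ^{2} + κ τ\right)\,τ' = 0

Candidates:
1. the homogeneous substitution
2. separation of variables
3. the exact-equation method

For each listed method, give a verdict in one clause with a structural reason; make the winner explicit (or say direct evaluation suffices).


Verdict: the homogeneous substitution — solved for the derivative, the right side is unchanged under scaling κ and τ together — it depends only on the ratio τ/κ, so substitute a single ratio variable. Rewriting — with the variables' roles exchanged where the shape demands it — would expose a Bernoulli structure too; the homogeneous substitution simply reads the degrees directly.
- the homogeneous substitution — yes, a natural case for it.
- separation of variables: the two dependences do not factor apart.
- the exact-equation method — the mixed-partials test fails on this split — it is not an exact differential as presented.


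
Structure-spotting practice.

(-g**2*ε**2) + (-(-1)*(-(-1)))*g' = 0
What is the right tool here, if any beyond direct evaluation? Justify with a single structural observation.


Verdict: separation of variables — solved for the derivative, the right side splits multiplicatively into a function of each variable alone — divide and integrate each side.


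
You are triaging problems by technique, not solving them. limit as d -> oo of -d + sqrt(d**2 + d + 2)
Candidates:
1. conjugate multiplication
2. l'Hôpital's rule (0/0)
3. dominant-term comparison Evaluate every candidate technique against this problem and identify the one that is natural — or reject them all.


Method: conjugate multiplication — turning the difference into a conjugate-rationalized ratio makes the limit readable.
- conjugate multiplication: yes, a natural case for it.
- l'Hôpital's rule (0/0): no quotient structure at all: the clash is ∞ minus ∞, which rationalizing converts into a tractable ratio.
- dominant-term comparison: this limit is not decided by comparing polynomial growth at infinity.


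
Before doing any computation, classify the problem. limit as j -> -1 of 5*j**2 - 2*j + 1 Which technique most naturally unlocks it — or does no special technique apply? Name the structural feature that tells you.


Diagnosis: no special technique — the expression is continuous at -1 — substitute and evaluate; no indeterminate form appears.


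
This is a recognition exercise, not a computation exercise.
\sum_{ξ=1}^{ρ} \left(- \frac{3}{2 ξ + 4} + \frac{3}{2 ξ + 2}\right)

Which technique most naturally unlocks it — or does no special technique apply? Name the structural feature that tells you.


Method: telescoping — this sum is a zipper: each term contributes \frac{3}{2 ξ + 2} and removes the next index's value, which the following term puts back, closing term by term.


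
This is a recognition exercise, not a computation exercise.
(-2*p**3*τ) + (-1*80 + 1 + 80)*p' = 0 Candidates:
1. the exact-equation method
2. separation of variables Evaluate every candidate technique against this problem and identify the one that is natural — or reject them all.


Best approach: separation of variables — all dependence on the two variables factors apart, the defining separable shape.
- the exact-equation method — exactness fails on the nose — the mixed partials do not match.
- separation of variables — yes — fits the structure here.


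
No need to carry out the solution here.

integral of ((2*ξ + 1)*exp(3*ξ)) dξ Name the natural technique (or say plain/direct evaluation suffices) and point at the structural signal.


Verdict: integration by parts — a polynomial factor 2*ξ + 1 multiplies exp(3*ξ); differentiating 2*ξ + 1 lowers its degree while exp(3*ξ) integrates cleanly, so parts wins.


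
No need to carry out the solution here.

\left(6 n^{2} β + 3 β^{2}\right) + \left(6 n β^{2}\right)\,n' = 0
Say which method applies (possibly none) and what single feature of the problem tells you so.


Best approach: the exact-equation method — this form is already the differential of something: the matching mixed partials of 6 n^{2} β + 3 β^{2} and 6 n β^{2} prove it.


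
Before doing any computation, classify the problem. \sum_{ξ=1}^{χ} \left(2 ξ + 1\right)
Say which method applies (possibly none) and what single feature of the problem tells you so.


Diagnosis: no special technique — the summand is a plain polynomial in ξ (expanding first if it arrives factored); standard power-sum formulas evaluate it term by term.


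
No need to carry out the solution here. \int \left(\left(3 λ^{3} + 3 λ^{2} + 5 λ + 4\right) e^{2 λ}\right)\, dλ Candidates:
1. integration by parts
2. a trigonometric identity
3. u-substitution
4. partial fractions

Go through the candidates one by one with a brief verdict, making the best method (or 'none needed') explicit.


Diagnosis: integration by parts — a polynomial 3 λ^{3} + 3 λ^{2} + 5 λ + 4 against the kernel e^{2 λ} is the signature bounded-ladder case for integration by parts.
- integration by parts — yes, a natural case for it.
- a trigonometric identity — no sine or cosine appears, so there is nothing for a trigonometric identity to act on.
- u-substitution: no subexpression of the integrand pairs with its own derivative as a factor — individual terms may offer their own substitutions, but any change of variable covering the whole integral would have to be constructed from outside the expression.
- partial fractions — there is no rational-function structure to decompose.


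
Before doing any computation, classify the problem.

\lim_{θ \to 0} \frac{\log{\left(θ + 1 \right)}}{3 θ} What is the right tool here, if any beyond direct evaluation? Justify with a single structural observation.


Method: l'Hôpital's rule (0/0) — substituting 0 gives 0 over 0; differentiate top and bottom once and re-evaluate. Known elementary limits would finish this too — the rule just bypasses the case analysis.


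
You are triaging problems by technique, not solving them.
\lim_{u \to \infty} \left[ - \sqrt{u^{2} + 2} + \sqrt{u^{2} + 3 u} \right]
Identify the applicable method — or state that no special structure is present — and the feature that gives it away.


Verdict: conjugate multiplication — an infinity-minus-infinity difference with a surviving radical — multiply by the conjugate to cancel the divergence.


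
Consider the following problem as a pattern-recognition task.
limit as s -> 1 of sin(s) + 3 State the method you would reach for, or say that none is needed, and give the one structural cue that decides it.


Verdict: no special technique — no vanishing denominator and no indeterminate clash at the point — evaluation is immediate.


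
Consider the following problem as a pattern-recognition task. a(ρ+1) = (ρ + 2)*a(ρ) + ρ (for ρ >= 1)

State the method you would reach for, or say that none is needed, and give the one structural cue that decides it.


Best approach: a summation factor — an index-dependent multiplier ρ + 2 rules out characteristic roots; a summation factor converts it to a pure difference.


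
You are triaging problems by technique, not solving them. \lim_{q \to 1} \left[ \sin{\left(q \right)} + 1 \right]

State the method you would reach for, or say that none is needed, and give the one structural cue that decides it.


Best approach: no special technique — nothing blocks direct substitution at 1: plug in and finish.


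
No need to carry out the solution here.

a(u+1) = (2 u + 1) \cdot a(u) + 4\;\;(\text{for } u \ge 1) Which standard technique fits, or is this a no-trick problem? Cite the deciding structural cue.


Method: a summation factor — it is first-order linear but the coefficient 2 u + 1 depends on the index, so multiply through by a summation factor to telescope it.


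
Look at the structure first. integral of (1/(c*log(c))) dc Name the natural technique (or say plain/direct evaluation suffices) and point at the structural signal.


Best approach: u-substitution — structure check: outer function, inner expression log(c), inner derivative as a factor — the classic u = log(c) pattern.


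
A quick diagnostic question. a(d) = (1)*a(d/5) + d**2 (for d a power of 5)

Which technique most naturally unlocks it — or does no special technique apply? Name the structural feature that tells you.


Method: the master substitution — a divide-and-conquer shape: argument d/5, so change variables with d = 5^m and solve the linear version.


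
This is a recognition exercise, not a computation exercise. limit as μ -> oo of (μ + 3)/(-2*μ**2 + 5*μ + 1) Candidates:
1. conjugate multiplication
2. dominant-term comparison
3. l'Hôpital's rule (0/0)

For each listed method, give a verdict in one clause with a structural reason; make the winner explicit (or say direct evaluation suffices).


Best approach: dominant-term comparison — at large μ only the top-degree terms survive; compare the leading terms and the limit falls out.
- conjugate multiplication: no difference of divergent radicals appears, so rationalizing has nothing to cancel.
- dominant-term comparison: yes — fits the structure here.
- l'Hôpital's rule (0/0): as a single quotient the expression runs to ∞/∞ at the limit point — an at-infinity form of the rule would apply, though the leading-growth comparison is the direct reading.


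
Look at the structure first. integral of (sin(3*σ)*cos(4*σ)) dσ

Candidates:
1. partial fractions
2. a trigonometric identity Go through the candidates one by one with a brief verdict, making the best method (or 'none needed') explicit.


Technique: a trigonometric identity — apply product-to-sum to sin(3*σ)*cos(4*σ): two clean single-angle terms replace one awkward product.
- partial fractions: there is no rational-function structure to decompose.
- a trigonometric identity: applies; the problem has the shape this method handles.


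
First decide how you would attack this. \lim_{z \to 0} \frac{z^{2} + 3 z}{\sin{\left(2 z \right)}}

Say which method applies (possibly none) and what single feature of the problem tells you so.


Verdict: l'Hôpital's rule (0/0) — both numerator and denominator vanish at 0: the genuine 0/0 indeterminate that l'Hôpital exists for. One could equally expand both pieces locally and compare leading terms; the rule does that in one stroke.


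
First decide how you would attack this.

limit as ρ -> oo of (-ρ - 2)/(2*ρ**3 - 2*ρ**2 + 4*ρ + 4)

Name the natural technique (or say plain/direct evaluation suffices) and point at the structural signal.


Technique: dominant-term comparison — growth-rate triage: the leading powers of ρ decide the limit, everything else is noise. Differentiating the expression as a single quotient would eventually settle it as well; matching dominant growth settles it immediately.


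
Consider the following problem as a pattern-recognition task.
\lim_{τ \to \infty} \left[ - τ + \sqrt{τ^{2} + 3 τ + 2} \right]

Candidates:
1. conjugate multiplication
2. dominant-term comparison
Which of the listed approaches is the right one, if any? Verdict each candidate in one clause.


Verdict: conjugate multiplication — infinity minus infinity with a radical in play — multiply by the conjugate so the divergences of \sqrt{τ^{2} + 3 τ + 2} and τ annihilate.
- conjugate multiplication: a fit — the right tool for this form.
- dominant-term comparison: this limit is not decided by comparing polynomial growth at infinity.


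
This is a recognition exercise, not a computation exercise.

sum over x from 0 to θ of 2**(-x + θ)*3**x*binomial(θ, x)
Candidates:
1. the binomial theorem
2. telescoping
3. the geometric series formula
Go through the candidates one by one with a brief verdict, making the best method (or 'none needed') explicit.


Technique: the binomial theorem — the summand is term x of a binomial expansion in 3 and 2; the whole sum is a single power.
- the binomial theorem — a fit — the right tool for this form.
- telescoping — computed from the summand as displayed, the partial sums build up without the pairwise collapse telescoping exploits.
- the geometric series formula — there is no constant term-to-term ratio.


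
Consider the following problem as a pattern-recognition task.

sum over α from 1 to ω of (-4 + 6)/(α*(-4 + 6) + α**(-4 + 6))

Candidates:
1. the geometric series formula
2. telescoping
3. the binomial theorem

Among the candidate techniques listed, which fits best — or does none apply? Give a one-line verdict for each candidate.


Technique: telescoping — poles of (-4 + 6)/(α*(-4 + 6) + α**(-4 + 6)) differ by an integer, the telltale of a telescoping partial-fraction sum.
- the geometric series formula: dividing successive terms gives an index-dependent quantity, not a constant.
- telescoping: applies; the problem has the shape this method handles.
- the binomial theorem — the terms do not reassemble into a binomial power.


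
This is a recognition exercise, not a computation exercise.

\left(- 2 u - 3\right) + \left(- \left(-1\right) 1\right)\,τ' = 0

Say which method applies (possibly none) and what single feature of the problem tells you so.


Method: no special technique — with τ absent the equation is not coupled at all: direct integration in u.


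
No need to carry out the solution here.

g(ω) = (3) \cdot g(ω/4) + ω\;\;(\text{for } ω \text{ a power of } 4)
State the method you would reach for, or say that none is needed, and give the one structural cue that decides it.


Diagnosis: the master substitution — the argument contracts 4-fold per step: reindex ω exponentially and solve the linear recurrence in the new index.


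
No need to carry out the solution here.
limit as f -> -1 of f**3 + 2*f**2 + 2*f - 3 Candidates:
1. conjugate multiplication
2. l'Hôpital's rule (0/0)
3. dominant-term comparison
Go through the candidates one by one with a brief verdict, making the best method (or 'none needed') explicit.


Method: no special technique — no vanishing denominator and no indeterminate clash at the point — evaluation is immediate.
- conjugate multiplication: there is no infinity-minus-infinity radical difference to rationalize.
- l'Hôpital's rule (0/0): substituting the point produces a determinate value, not a 0 over 0 clash.
- dominant-term comparison: this is not a rational comparison of growth rates at infinity.


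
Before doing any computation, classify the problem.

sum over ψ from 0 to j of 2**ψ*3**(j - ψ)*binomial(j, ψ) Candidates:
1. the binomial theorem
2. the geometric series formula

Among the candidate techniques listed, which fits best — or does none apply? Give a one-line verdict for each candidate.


Diagnosis: the binomial theorem — the binomial coefficients weight matched powers of 2 and 3, which is exactly the expansion of a binomial power.
- the binomial theorem: yes, a natural case for it.
- the geometric series formula: there is no constant term-to-term ratio.


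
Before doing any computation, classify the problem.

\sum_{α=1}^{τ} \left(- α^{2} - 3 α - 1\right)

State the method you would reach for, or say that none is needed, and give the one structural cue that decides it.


Method: no special technique — with only polynomial terms in α present, the classical sum-of-powers identities are all you need.


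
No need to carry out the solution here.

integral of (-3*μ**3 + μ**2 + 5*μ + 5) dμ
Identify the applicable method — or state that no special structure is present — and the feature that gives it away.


Verdict: no special technique — nothing composite, nothing rational, nothing trigonometric — each constant-multiple power of μ integrates by the power rule alone.


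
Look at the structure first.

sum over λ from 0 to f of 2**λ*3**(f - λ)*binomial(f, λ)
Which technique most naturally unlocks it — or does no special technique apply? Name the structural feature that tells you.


Technique: the binomial theorem — the summand is term λ of a binomial expansion in 2 and 3; the whole sum is a single power.


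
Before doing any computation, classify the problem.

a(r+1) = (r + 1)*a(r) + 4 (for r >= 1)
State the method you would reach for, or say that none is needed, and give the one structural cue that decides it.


Verdict: a summation factor — one-term recursion with variable weight r + 1 is solved by product normalization, not by root-finding.


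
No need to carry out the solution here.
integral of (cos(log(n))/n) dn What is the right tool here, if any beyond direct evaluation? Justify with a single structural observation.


Method: u-substitution — collected, the integrand has one factor that is, up to a constant, the derivative of an inner expression the rest depends on — substitute for that inner expression.


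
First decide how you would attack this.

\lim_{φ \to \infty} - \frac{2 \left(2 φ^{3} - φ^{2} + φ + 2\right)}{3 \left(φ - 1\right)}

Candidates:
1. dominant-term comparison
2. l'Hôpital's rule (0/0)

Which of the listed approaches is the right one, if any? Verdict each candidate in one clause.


Technique: dominant-term comparison — as φ grows, only the highest-degree terms matter — compare leading terms and read the limit off.
- dominant-term comparison — applicable, and directly so.
- l'Hôpital's rule (0/0) — viewed as a single quotient this runs to ∞/∞, not the 0/0 clash this candidate addresses; an at-infinity variant of the rule would resolve it, but comparing leading growth reads the answer without differentiating.


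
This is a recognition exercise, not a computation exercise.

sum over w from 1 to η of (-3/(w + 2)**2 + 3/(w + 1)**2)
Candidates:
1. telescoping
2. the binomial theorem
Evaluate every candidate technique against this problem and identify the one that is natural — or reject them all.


Method: telescoping — a difference of consecutive values of one function (3/(w + 1)**2 at one index and the next) — telescoping by construction.
- telescoping: applicable, and directly so.
- the binomial theorem — the terms do not reassemble into a binomial power.


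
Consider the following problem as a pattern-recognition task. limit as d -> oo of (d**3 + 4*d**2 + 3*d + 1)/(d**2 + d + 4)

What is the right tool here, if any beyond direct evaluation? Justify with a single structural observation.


Verdict: dominant-term comparison — at large d only the top-degree terms survive; compare the leading terms and the limit falls out. l'Hôpital's at-infinity variant applies to the expression viewed as a single quotient; the leading-term comparison is the direct route.


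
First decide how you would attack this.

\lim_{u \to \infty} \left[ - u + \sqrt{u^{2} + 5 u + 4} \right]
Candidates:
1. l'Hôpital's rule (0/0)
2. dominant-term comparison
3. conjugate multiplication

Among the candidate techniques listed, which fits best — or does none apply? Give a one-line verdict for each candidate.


Verdict: conjugate multiplication — \sqrt{u^{2} + 5 u + 4} and u both blow up, but their difference is tame once the conjugate rationalizes it.
- l'Hôpital's rule (0/0) — substitution produces ∞ − ∞ rather than a vanishing quotient; the rule needs a 0/0 ratio to act on.
- dominant-term comparison — no ranking of term growth rates resolves the limit here.
- conjugate multiplication: a fit — the right tool for this form.


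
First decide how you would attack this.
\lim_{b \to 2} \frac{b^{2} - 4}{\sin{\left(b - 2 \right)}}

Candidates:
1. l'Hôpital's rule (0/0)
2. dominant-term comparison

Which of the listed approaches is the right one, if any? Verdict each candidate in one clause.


Best approach: l'Hôpital's rule (0/0) — both numerator and denominator vanish at 2: the genuine 0/0 indeterminate that l'Hôpital exists for. Known elementary limits would finish this too — the rule just bypasses the case analysis.
- l'Hôpital's rule (0/0) — yes, a natural case for it.
- dominant-term comparison — no ranking of term growth rates resolves the limit here.


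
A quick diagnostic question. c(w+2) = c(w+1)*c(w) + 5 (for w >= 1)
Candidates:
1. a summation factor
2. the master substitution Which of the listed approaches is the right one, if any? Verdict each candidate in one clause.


Diagnosis: no special technique — the recurrence is nonlinear in the sequence values; study it directly, no linear machinery applies.
- a summation factor — the recursion is nonlinear — outside the first-order linear family a summation factor addresses.
- the master substitution: this is shift-type recursion, outside the divide-and-conquer template.


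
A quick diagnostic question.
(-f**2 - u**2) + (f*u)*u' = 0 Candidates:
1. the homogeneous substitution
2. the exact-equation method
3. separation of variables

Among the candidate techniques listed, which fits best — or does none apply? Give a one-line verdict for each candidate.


Best approach: the homogeneous substitution — the slope's numerator and denominator have matching total degree, so it depends only on u/f and the ratio substitution collapses it. Rearranged, this also fits the Bernoulli template directly; the homogeneous substitution reads the structure without the rearrangement.
- the homogeneous substitution — applies; the problem has the shape this method handles.
- the exact-equation method — the mixed partial derivatives differ, so the left side is not a total differential.
- separation of variables — no division isolates the independent variable from the unknown.


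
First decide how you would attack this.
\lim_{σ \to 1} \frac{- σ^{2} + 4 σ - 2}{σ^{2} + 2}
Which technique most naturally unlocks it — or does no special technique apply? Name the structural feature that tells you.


Best approach: no special technique — no zero denominators, no indeterminate clash at 1 — substitute and read off the value.


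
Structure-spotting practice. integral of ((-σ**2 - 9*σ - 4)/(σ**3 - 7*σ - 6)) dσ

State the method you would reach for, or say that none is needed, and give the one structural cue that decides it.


Technique: partial fractions — once σ**3 - 7*σ - 6 is factored, each root contributes a simple-fraction term; integrate them one at a time.


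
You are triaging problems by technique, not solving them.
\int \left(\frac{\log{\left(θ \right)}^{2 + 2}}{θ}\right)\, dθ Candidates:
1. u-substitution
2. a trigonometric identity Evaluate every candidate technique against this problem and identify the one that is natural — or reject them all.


Technique: u-substitution — collected, the integrand has one factor that is, up to a constant, the derivative of an inner expression the rest depends on — substitute for that inner expression.
- u-substitution — applies; the problem has the shape this method handles.
- a trigonometric identity — there is no trigonometric structure at all — the integrand carries no sine or cosine to rewrite.


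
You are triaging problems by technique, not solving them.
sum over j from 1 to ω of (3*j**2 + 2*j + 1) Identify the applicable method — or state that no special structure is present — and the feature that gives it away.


Technique: no special technique — the sum is polynomial through and through; closed forms for each power of j finish it directly.


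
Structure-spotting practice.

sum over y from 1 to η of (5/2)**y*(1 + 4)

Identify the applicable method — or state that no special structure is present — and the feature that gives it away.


Technique: the geometric series formula — each summand is the previous one scaled by 5/2; that constant multiplier is itself the geometric structure.


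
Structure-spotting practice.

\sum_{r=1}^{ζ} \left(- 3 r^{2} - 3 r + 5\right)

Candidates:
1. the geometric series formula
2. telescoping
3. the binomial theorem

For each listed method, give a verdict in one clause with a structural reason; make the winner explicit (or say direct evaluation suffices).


Technique: no special technique — every summand is a constant multiple of a power of r — apply the standard power-sum identities one degree at a time.
- the geometric series formula — dividing successive terms gives an index-dependent quantity, not a constant.
- telescoping: in the displayed form, no term reappears at a neighboring index to cancel against.
- the binomial theorem: no binomial coefficients pair up with complementary powers here.


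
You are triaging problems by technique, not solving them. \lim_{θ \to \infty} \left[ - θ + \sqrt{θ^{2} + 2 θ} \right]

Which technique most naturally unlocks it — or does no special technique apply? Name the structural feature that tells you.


Best approach: conjugate multiplication — both pieces blow up but their difference is finite; the conjugate trick rationalizes \sqrt{θ^{2} + 2 θ} - θ.


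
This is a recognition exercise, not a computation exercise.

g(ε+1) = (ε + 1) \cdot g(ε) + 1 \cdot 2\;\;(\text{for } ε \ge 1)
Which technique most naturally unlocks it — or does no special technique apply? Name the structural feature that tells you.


Method: a summation factor — one-term recursion with variable weight ε + 1 is solved by product normalization, not by root-finding.
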